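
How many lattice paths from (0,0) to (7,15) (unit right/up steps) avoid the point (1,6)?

Total paths to (7,15): C(22,15) = 170544.
Paths through (1,6): C(7,6) x C(15,9) = 35035.
Avoiding (1,6): 170544 - 35035.

Final answer: 135509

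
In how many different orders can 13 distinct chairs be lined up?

The number of ways to arrange 13 distinct objects is 13!.

Final answer: 13! = 6227020800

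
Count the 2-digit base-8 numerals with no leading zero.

Leading digit: 7 options (nonzero). Other 1 digit(s): 8 options each.
Total: 7 x 8^1.

Final answer: 56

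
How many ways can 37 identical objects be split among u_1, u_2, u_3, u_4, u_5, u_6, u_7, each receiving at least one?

Substitute u'_i = u_i - 1 (so u'_i >= 0). Then sum u'_i = 37 - 7 = 30.
Stars and bars: C(30+7-1, 7-1) = C(36,6).

Final answer: C(36,6) = 1947792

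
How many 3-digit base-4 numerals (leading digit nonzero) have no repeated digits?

The leading digit has 3 choices (anything but zero); the next has 3 (anything but the first), then 2, and so on, one fewer each time.
Total: 3 x 3 x 2.

Final answer: 18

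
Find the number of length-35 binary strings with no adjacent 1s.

A valid string ends in 0 (append to any length-(n-1) valid string) or in 01 (append to any length-(n-2) valid string), so a(n) = a(n-1) + a(n-2) with a(1)=2, a(2)=3.
Iterating the recurrence: a(1)=2, a(2)=3, a(3)=5, a(4)=8, a(5)=13, a(6)=21, a(7)=34, a(8)=55, a(9)=89, a(10)=144, a(11)=233, a(12)=377, a(13)=610, a(14)=987, a(15)=1597, a(16)=2584, a(17)=4181, a(18)=6765, a(19)=10946, a(20)=17711, a(21)=28657, a(22)=46368, a(23)=75025, a(24)=121393, a(25)=196418, a(26)=317811, a(27)=514229, a(28)=832040, a(29)=1346269, a(30)=2178309, a(31)=3524578, a(32)=5702887, a(33)=9227465, a(34)=14930352, a(35)=24157817.

Final answer: 24157817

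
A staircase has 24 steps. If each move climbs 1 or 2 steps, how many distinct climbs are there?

Let f(n) be the number of climbs. Removing the last move (1 or 2 steps) gives f(n) = f(n-1) + f(n-2); base cases f(1)=1, f(2)=2.
Computing successive values: f(1)=1, f(2)=2, f(3)=3, f(4)=5, f(5)=8, f(6)=13, f(7)=21, f(8)=34, f(9)=55, f(10)=89, f(11)=144, f(12)=233, f(13)=377, f(14)=610, f(15)=987, f(16)=1597, f(17)=2584, f(18)=4181, f(19)=6765, f(20)=10946, f(21)=17711, f(22)=28657, f(23)=46368, f(24)=75025.

Final answer: 75025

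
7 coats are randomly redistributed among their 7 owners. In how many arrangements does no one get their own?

Use the recurrence D(n) = (n-1)(D(n-1) + D(n-2)) with D(0)=1, D(1)=0.
D(2) = 1 x (0 + 1) = 1
D(3) = 2 x (1 + 0) = 2
D(4) = 3 x (2 + 1) = 9
D(5) = 4 x (9 + 2) = 44
D(6) = 5 x (44 + 9) = 265
D(7) = 6 x (D(6) + D(5)) = 6 x (265 + 44)

Final answer: D(7) = 1854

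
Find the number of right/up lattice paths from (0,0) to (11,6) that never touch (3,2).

Total paths to (11,6): C(17,6) = 12376.
Paths through (3,2): C(5,2) x C(12,4) = 4950.
Avoiding (3,2): 12376 - 4950.

Final answer: 7426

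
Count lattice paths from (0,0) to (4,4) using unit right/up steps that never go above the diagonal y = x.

Total monotonic paths to (4,4): C(8,4) = 70.
A path is bad iff it touches y = x + 1; reflecting its initial segment maps bad paths bijectively onto all paths to (3,5), of which there are C(8,5) = 56.
Valid Dyck paths: 70 - 56.
(This is the Catalan number C_{4}.)

Final answer: C_{4} = 14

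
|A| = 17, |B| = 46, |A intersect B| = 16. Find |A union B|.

|A union B| = |A| + |B| - |A intersect B| = 17 + 46 - 16.

Final answer: 47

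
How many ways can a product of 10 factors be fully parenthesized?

The structures are counted by the Catalan number C_n. Here n = 10 - 1 = 9.
C_n = (2n)!/(n!(n+1)!), so C_{9} = 18!/(9! x 10!) = C(18,9)/10 = 48620/10.

Final answer: C_{9} = 4862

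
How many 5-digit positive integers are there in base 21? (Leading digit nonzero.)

These are the integers in [21^4, 21^5), so the count is 21^5 - 21^4 = 20 x 21^4.

Final answer: 3889620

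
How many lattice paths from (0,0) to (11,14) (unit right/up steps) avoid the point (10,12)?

Total paths to (11,14): C(25,14) = 4457400.
Paths through (10,12): C(22,12) x C(3,2) = 1939938.
Avoiding (10,12): 4457400 - 1939938.

Final answer: 2517462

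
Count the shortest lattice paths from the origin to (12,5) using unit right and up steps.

Each path has 12 right steps and 5 up steps in some order (17 steps total).
Choose which 5 of the 17 steps are up: C(17,5).

Final answer: C(17,5) = 6188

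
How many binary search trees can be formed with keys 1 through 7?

The structures are counted by the Catalan number C_n. Here n = 7.
C_n = C(2n,n) - C(2n,n+1), so C_{7} = C(14,7) - C(14,8) = 3432 - 3003.

Final answer: C_{7} = 429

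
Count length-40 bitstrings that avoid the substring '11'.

A valid string ends in 0 (append to any length-(n-1) valid string) or in 01 (append to any length-(n-2) valid string), so a(n) = a(n-1) + a(n-2) with a(1)=2, a(2)=3.
Iterating the recurrence: a(1)=2, a(2)=3, a(3)=5, a(4)=8, a(5)=13, a(6)=21, a(7)=34, a(8)=55, a(9)=89, a(10)=144, a(11)=233, a(12)=377, a(13)=610, a(14)=987, a(15)=1597, a(16)=2584, a(17)=4181, a(18)=6765, a(19)=10946, a(20)=17711, a(21)=28657, a(22)=46368, a(23)=75025, a(24)=121393, a(25)=196418, a(26)=317811, a(27)=514229, a(28)=832040, a(29)=1346269, a(30)=2178309, a(31)=3524578, a(32)=5702887, a(33)=9227465, a(34)=14930352, a(35)=24157817, a(36)=39088169, a(37)=63245986, a(38)=102334155, a(39)=165580141, a(40)=267914296.

Final answer: 267914296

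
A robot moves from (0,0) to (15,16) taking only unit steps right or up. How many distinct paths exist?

Each path has 15 right steps and 16 up steps in some order (31 steps total).
Choose which 16 of the 31 steps are up: C(31,16).

Final answer: C(31,16) = 300540195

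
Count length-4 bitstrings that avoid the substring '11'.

A valid string ends in 0 (append to any length-(n-1) valid string) or in 01 (append to any length-(n-2) valid string), so a(n) = a(n-1) + a(n-2) with a(1)=2, a(2)=3.
Building up term by term: a(1)=2, a(2)=3, a(3)=5, a(4)=8.

Final answer: 8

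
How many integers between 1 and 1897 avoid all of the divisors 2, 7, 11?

|div by 2|=948, |div by 7|=271, |div by 11|=172.
|div by 2&7|=135, |div by 2&11|=86, |div by 7&11|=24, |div by all|=12.
By inclusion-exclusion, divisible by at least one: 948+271+172-135-86-24+12 = 1158.
Not divisible by any: 1897 - 1158.

Final answer: 739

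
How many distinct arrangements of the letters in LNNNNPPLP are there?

Letters (L:2, N:4, P:3). Total letters: 9.
Permutations = 9!/(4! x 3! x 2!).

Final answer: 1260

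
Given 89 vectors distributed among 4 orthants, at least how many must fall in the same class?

By pigeonhole with 89 objects and 4 categories: ceiling(89/4).

Final answer: 23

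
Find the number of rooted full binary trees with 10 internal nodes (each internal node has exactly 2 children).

The structures are counted by the Catalan number C_n. Here n = 10.
C_n = C(2n,n)/(n+1), so C_{10} = C(20,10)/11 = 184756/11.

Final answer: C_{10} = 16796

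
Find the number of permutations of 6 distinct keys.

The number of ways to arrange 6 distinct objects is 6!.

Final answer: 6! = 720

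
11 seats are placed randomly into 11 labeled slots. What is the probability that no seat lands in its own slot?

Derangements satisfy D(n) = (n-1)(D(n-1) + D(n-2)), starting from D(0)=1, D(1)=0.
Building up: D(2)=1, D(3)=2, D(4)=9, D(5)=44, D(6)=265, D(7)=1854, D(8)=14833, D(9)=133496, D(10)=1334961, D(11)=14684570.
Total arrangements: 11! = 39916800.
Probability = D(11)/11! = 1468457/3991680.

Final answer: D(11)/11! = 14684570/39916800 = 0.367879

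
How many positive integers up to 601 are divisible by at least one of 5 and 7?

Multiples of 5: 120. Multiples of 7: 85. Of both (lcm=35): 17.
By inclusion-exclusion: 120 + 85 - 17.

Final answer: 188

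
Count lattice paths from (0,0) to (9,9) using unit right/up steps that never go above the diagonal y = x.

Total monotonic paths to (9,9): C(18,9) = 48620.
A path is bad iff it touches y = x + 1; reflecting its initial segment maps bad paths bijectively onto all paths to (8,10), of which there are C(18,10) = 43758.
Valid Dyck paths: 48620 - 43758.
(Check: C(18,9) - C(18,10) = C(18,9)/10, the Catalan number C_{9}.)

Final answer: C_{9} = 4862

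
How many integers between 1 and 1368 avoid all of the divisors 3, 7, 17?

|div by 3|=456, |div by 7|=195, |div by 17|=80.
|div by 3&7|=65, |div by 3&17|=26, |div by 7&17|=11, |div by all|=3.
By inclusion-exclusion, divisible by at least one: 456+195+80-65-26-11+3 = 632.
Not divisible by any: 1368 - 632.

Final answer: 736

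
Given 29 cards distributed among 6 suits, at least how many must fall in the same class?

By pigeonhole with 29 objects and 6 categories: ceiling(29/6).

Final answer: 5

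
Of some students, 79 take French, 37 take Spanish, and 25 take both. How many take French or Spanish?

|A union B| = |A| + |B| - |A intersect B| = 79 + 37 - 25.

Final answer: 91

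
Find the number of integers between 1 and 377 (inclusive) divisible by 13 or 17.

Multiples of 13: 29. Multiples of 17: 22. Of both (lcm=221): 1.
By inclusion-exclusion: 29 + 22 - 1.

Final answer: 50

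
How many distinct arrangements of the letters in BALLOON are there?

Letters (A:1, B:1, L:2, N:1, O:2). Total letters: 7.
Permutations = 7!/(2! x 2!).

Final answer: 1260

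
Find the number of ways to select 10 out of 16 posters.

C(16,10) = 16!/(10! x 6!).

Final answer: \binom{16}{10} = 8008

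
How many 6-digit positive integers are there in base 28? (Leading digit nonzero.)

These are the integers in [28^5, 28^6), so the count is 28^6 - 28^5 = 27 x 28^5.

Final answer: 464679936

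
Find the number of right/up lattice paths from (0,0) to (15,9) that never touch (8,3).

Total paths to (15,9): C(24,9) = 1307504.
Paths through (8,3): C(11,3) x C(13,6) = 283140.
Avoiding (8,3): 1307504 - 283140.

Final answer: 1024364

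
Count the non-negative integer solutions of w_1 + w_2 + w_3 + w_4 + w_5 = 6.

Stars and bars with 6 stars and 4 bars:
C(6+5-1, 5-1) = C(10,4).

Final answer: C(10,4) = 210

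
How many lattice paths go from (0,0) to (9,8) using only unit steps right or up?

Each path has 9 right steps and 8 up steps in some order (17 steps total).
Choose which 8 of the 17 steps are up: C(17,8).

Final answer: C(17,8) = 24310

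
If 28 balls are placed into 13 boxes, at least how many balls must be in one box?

By the pigeonhole principle: ceiling(28/13).

Final answer: 3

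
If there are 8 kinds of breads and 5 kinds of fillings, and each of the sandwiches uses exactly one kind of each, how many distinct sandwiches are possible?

By the multiplication principle: 8 x 5.

Final answer: 40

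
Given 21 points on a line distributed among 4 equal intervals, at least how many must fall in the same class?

By pigeonhole with 21 objects and 4 categories: ceiling(21/4).

Final answer: 6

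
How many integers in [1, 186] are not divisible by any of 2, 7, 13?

|div by 2|=93, |div by 7|=26, |div by 13|=14.
|div by 2&7|=13, |div by 2&13|=7, |div by 7&13|=2, |div by all|=1.
By inclusion-exclusion, divisible by at least one: 93+26+14-13-7-2+1 = 112.
Not divisible by any: 186 - 112.

Final answer: 74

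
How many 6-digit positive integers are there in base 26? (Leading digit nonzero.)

Leading digit: 25 options (nonzero). Other 5 digit(s): 26 options each.
Total: 25 x 26^5.

Final answer: 297034400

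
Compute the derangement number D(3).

Use the recurrence D(n) = (n-1)(D(n-1) + D(n-2)) with D(0)=1, D(1)=0.
D(2) = 1 x (0 + 1) = 1
D(3) = 2 x (D(2) + D(1)) = 2 x (1 + 0)

Final answer: D(3) = 2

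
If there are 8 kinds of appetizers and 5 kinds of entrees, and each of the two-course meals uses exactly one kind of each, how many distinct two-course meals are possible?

By the multiplication principle: 8 x 5.

Final answer: 40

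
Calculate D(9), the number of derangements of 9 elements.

Use the recurrence D(n) = (n-1)(D(n-1) + D(n-2)) with D(0)=1, D(1)=0.
D(2) = 1 x (0 + 1) = 1
D(3) = 2 x (1 + 0) = 2
D(4) = 3 x (2 + 1) = 9
D(5) = 4 x (9 + 2) = 44
D(6) = 5 x (44 + 9) = 265
D(7) = 6 x (265 + 44) = 1854
D(8) = 7 x (1854 + 265) = 14833
D(9) = 8 x (D(8) + D(7)) = 8 x (14833 + 1854)

Final answer: D(9) = 133496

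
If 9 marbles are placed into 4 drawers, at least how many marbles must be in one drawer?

By the pigeonhole principle: ceiling(9/4).

Final answer: 3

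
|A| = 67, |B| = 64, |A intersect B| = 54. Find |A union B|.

|A union B| = |A| + |B| - |A intersect B| = 67 + 64 - 54.

Final answer: 77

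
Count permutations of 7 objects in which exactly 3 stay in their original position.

Choose which 3 elements are fixed: C(7,3) = 35.
Derange the remaining 4 using D(j) = (j-1)(D(j-1) + D(j-2)), D(0)=1, D(1)=0: D(2)=1, D(3)=2, D(4)=9.
Total: 35 x 9.

Final answer: C(7,3) D(4) = 315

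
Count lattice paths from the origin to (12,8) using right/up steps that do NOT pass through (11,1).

Total paths to (12,8): C(20,8) = 125970.
Paths through (11,1): C(12,1) x C(8,7) = 96.
Avoiding (11,1): 125970 - 96.

Final answer: 125874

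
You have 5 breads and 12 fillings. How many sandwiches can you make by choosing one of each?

By the multiplication principle: 5 x 12.

Final answer: 60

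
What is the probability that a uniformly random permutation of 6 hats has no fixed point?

Derangements satisfy D(n) = (n-1)(D(n-1) + D(n-2)), starting from D(0)=1, D(1)=0.
Building up: D(2)=1, D(3)=2, D(4)=9, D(5)=44, D(6)=265.
Total arrangements: 6! = 720.
Probability = D(6)/6! = 53/144.

Final answer: D(6)/6! = 265/720 = 0.368056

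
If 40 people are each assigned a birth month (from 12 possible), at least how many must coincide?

There are 12 possible values for birth month. With 40 people and 12 categories, by pigeonhole: ceiling(40/12).

Final answer: 4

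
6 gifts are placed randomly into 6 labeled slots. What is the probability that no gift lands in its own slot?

Derangements satisfy D(n) = (n-1)(D(n-1) + D(n-2)), starting from D(0)=1, D(1)=0.
Building up: D(2)=1, D(3)=2, D(4)=9, D(5)=44, D(6)=265.
Total arrangements: 6! = 720.
Probability = D(6)/6! = 53/144.

Final answer: D(6)/6! = 265/720 = 0.368056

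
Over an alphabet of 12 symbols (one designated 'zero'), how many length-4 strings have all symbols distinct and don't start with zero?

The leading digit has 11 choices (anything but zero); the next has 11 (anything but the first), then 10, and so on, one fewer each time.
Total: 11 x 11 x 10 x 9.

Final answer: 10890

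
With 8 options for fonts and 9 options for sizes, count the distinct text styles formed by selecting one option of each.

By the multiplication principle: 8 x 9.

Final answer: 72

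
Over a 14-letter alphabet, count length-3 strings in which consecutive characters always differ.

Let g(n) count such strings. g(1) = 14, and each valid string of length n-1 extends in 13 ways (any symbol but the last), so g(n) = 13 g(n-1).
Total: g(3) = 14 x 13^2.

Final answer: 14 x 13^{2} = 2366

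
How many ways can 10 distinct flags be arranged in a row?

The number of ways to arrange 10 distinct objects is 10!.

Final answer: 10! = 3628800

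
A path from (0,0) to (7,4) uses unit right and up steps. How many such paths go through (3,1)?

Paths (0,0)->(3,1): C(4,1) = 4.
Paths (3,1)->(7,4): C(7,3) = 35.
By multiplication principle: 4 x 35.

Final answer: 140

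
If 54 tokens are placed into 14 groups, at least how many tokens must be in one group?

By the pigeonhole principle: ceiling(54/14).

Final answer: 4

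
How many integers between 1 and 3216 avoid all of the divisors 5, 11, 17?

|div by 5|=643, |div by 11|=292, |div by 17|=189.
|div by 5&11|=58, |div by 5&17|=37, |div by 11&17|=17, |div by all|=3.
By inclusion-exclusion, divisible by at least one: 643+292+189-58-37-17+3 = 1015.
Not divisible by any: 3216 - 1015.

Final answer: 2201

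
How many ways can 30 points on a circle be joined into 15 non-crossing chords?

The structures are counted by the Catalan number C_n. Here n = 30/2 = 15.
C_n = (2n)!/(n!(n+1)!), so C_{15} = 30!/(15! x 16!) = C(30,15)/16 = 155117520/16.

Final answer: C_{15} = 9694845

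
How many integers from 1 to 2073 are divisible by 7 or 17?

Multiples of 7: 296. Multiples of 17: 121. Of both (lcm=119): 17.
By inclusion-exclusion: 296 + 121 - 17.

Final answer: 400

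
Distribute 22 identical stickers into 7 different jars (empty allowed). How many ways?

Stars and bars: C(n+k-1, k-1) = C(28,6).

Final answer: C(28,6) = 376740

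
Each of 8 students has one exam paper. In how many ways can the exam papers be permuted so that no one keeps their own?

D(n) = (n-1)(D(n-1) + D(n-2)), D(0)=1, D(1)=0.
D(2) = 1 x (0 + 1) = 1
D(3) = 2 x (1 + 0) = 2
D(4) = 3 x (2 + 1) = 9
D(5) = 4 x (9 + 2) = 44
D(6) = 5 x (44 + 9) = 265
D(7) = 6 x (265 + 44) = 1854
D(8) = 7 x (D(7) + D(6)) = 7 x (1854 + 265)

Final answer: D(8) = 14833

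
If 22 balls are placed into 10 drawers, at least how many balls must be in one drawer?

By the pigeonhole principle: ceiling(22/10).

Final answer: 3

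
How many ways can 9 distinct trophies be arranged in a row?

The number of ways to arrange 9 distinct objects is 9!.

Final answer: 9! = 362880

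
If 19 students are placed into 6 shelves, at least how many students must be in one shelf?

By the pigeonhole principle: ceiling(19/6).

Final answer: 4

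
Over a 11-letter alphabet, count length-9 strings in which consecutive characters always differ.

First character: 11 choices. Each subsequent: 10 choices (must differ from the previous one).
Total: 11 x 10^8.

Final answer: 11 x 10^{8} = 1100000000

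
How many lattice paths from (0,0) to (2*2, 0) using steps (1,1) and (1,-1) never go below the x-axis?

Total monotonic paths to (2,2): C(4,2) = 6.
A path is bad iff it touches y = x + 1; reflecting its initial segment maps bad paths bijectively onto all paths to (1,3), of which there are C(4,3) = 4.
Valid Dyck paths: 6 - 4.
(This is the Catalan number C_{2}.)

Final answer: C_{2} = 2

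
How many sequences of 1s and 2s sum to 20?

Let f(n) be the number of climbs. Removing the last move (1 or 2 steps) gives f(n) = f(n-1) + f(n-2); base cases f(1)=1, f(2)=2.
Building up term by term: f(1)=1, f(2)=2, f(3)=3, f(4)=5, f(5)=8, f(6)=13, f(7)=21, f(8)=34, f(9)=55, f(10)=89, f(11)=144, f(12)=233, f(13)=377, f(14)=610, f(15)=987, f(16)=1597, f(17)=2584, f(18)=4181, f(19)=6765, f(20)=10946.

Final answer: 10946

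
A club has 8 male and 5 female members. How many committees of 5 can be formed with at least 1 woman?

Sum over valid woman counts:
C(5,1)C(8,4) = 350
C(5,2)C(8,3) = 560
C(5,3)C(8,2) = 280
C(5,4)C(8,1) = 40
C(5,5)C(8,0) = 1
Total: 350 + 560 + 280 + 40 + 1.

Final answer: 1231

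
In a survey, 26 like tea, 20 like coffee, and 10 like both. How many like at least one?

|A union B| = |A| + |B| - |A intersect B| = 26 + 20 - 10.

Final answer: 36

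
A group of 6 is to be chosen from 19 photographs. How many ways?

C(19,6) = 19!/(6! x 13!).

Final answer: \binom{19}{6} = 27132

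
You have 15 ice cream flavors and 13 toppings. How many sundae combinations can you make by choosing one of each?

By the multiplication principle: 15 x 13.

Final answer: 195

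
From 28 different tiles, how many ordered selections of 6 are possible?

P(28,6) = 28!/(28-6)! = 28!/22!.

Final answer: P(28,6) = 271252800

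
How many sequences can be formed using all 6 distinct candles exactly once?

The number of ways to arrange 6 distinct objects is 6!.

Final answer: 6! = 720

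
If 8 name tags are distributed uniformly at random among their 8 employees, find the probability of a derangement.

Use the recurrence D(n) = (n-1)(D(n-1) + D(n-2)) with D(0)=1, D(1)=0.
Building up: D(2)=1, D(3)=2, D(4)=9, D(5)=44, D(6)=265, D(7)=1854, D(8)=14833.
Total arrangements: 8! = 40320.
Probability = D(8)/8! = 2119/5760.

Final answer: D(8)/8! = 14833/40320 = 0.367882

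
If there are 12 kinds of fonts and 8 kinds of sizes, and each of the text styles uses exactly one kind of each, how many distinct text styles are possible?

By the multiplication principle: 12 x 8.

Final answer: 96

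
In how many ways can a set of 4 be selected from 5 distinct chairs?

C(5,4) = 5!/(4! x (5-4)!).

Final answer: C(5,4) = 5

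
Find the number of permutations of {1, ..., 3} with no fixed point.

Derangements satisfy D(n) = (n-1)(D(n-1) + D(n-2)), starting from D(0)=1, D(1)=0.
D(2) = 1 x (0 + 1) = 1
D(3) = 2 x (D(2) + D(1)) = 2 x (1 + 0)

Final answer: D(3) = 2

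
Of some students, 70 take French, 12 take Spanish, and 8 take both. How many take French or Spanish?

|A union B| = |A| + |B| - |A intersect B| = 70 + 12 - 8.

Final answer: 74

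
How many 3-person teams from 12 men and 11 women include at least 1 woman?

Sum over valid woman counts:
C(11,1)C(12,2) = 726
C(11,2)C(12,1) = 660
C(11,3)C(12,0) = 165
Total: 726 + 660 + 165.

Final answer: 1551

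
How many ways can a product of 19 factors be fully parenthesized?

This is counted by the nth Catalan number C_n. Here n = 19 - 1 = 18.
Using C_0 = 1 and C_(k+1) = C_k x 2(2k+1)/(k+2), build up term by term: C_1=1, C_2=2, C_3=5, C_4=14, C_5=42, C_6=132, C_7=429, C_8=1430, C_9=4862, C_10=16796, C_11=58786, C_12=208012, C_13=742900, C_14=2674440, C_15=9694845, C_16=35357670, C_17=129644790, C_18=477638700.

Final answer: C_{18} = 477638700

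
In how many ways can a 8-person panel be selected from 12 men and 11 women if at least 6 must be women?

Sum over valid woman counts:
C(11,6)C(12,2) = 30492
C(11,7)C(12,1) = 3960
C(11,8)C(12,0) = 165
Total: 30492 + 3960 + 165.

Final answer: 34617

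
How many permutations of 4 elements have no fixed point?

D(n) = (n-1)(D(n-1) + D(n-2)), D(0)=1, D(1)=0.
Building up: D(2)=1, D(3)=2.
D(4) = 3 x (D(3) + D(2)) = 3 x (2 + 1).

Final answer: D(4) = 9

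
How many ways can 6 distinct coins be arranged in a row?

The number of ways to arrange 6 distinct objects is 6!.

Final answer: 6! = 720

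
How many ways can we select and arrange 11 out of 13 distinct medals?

P(13,11) = 13!/(13-11)! = 13!/2!.

Final answer: P(13,11) = 3113510400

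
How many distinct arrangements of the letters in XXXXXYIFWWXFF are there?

Letters (F:3, I:1, W:2, X:6, Y:1). Total letters: 13.
Permutations = 13!/(6! x 3! x 2!).

Final answer: 720720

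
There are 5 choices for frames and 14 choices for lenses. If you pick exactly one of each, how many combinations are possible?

By the multiplication principle: 5 x 14.

Final answer: 70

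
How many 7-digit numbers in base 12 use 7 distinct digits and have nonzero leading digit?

The leading digit has 11 choices (anything but zero); the next has 11 (anything but the first), then 10, and so on, one fewer each time.
Total: 11 x 11 x 10 x 9 x 8 x 7 x 6.

Final answer: 3659040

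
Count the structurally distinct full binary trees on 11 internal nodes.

This is a standard Catalan-number count: the answer is C_n. Here n = 11.
Using C_0 = 1 and C_(k+1) = C_k x 2(2k+1)/(k+2), build up term by term: C_1=1, C_2=2, C_3=5, C_4=14, C_5=42, C_6=132, C_7=429, C_8=1430, C_9=4862, C_10=16796, C_11=58786.

Final answer: C_{11} = 58786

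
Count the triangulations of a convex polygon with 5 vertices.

The structures are counted by the Catalan number C_n. Here n = 5 - 2 = 3.
C_n = C(2n,n)/(n+1), so C_{3} = C(6,3)/4 = 20/4.

Final answer: C_{3} = 5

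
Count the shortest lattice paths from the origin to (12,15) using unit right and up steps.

Each path has 12 right steps and 15 up steps in some order (27 steps total).
Choose which 15 of the 27 steps are up: C(27,15).

Final answer: C(27,15) = 17383860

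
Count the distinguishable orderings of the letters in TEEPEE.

Letters (E:4, P:1, T:1). Total letters: 6.
Permutations = 6!/(4!).

Final answer: 30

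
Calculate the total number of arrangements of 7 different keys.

The number of ways to arrange 7 distinct objects is 7!.

Final answer: 7! = 5040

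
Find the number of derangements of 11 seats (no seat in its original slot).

D(n) = (n-1)(D(n-1) + D(n-2)), D(0)=1, D(1)=0.
D(2) = 1 x (0 + 1) = 1
D(3) = 2 x (1 + 0) = 2
D(4) = 3 x (2 + 1) = 9
D(5) = 4 x (9 + 2) = 44
D(6) = 5 x (44 + 9) = 265
D(7) = 6 x (265 + 44) = 1854
D(8) = 7 x (1854 + 265) = 14833
D(9) = 8 x (14833 + 1854) = 133496
D(10) = 9 x (133496 + 14833) = 1334961
D(11) = 10 x (D(10) + D(9)) = 10 x (1334961 + 133496)

Final answer: D(11) = 14684570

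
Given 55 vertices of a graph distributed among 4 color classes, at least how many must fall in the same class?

By pigeonhole with 55 objects and 4 categories: ceiling(55/4).

Final answer: 14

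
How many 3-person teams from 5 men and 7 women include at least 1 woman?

Sum over valid woman counts:
C(7,1)C(5,2) = 70
C(7,2)C(5,1) = 105
C(7,3)C(5,0) = 35
Total: 70 + 105 + 35.

Final answer: 210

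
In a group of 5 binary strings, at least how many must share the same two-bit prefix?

There are 4 possible values for two-bit prefix. With 5 binary strings and 4 categories, by pigeonhole: ceiling(5/4).

Final answer: 2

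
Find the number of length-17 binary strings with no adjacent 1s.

Classify by the final bit: ...0 gives a(n-1) strings, ...01 gives a(n-2) strings. Thus a(n) = a(n-1) + a(n-2) with a(1)=2, a(2)=3.
Iterating the recurrence: a(1)=2, a(2)=3, a(3)=5, a(4)=8, a(5)=13, a(6)=21, a(7)=34, a(8)=55, a(9)=89, a(10)=144, a(11)=233, a(12)=377, a(13)=610, a(14)=987, a(15)=1597, a(16)=2584, a(17)=4181.

Final answer: 4181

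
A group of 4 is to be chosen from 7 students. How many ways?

C(7,4) = 7!/(4! x (7-4)!).

Final answer: C(7,4) = 35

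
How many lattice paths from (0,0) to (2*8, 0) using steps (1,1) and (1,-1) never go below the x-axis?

Total monotonic paths to (8,8): C(16,8) = 12870.
A path is bad iff it touches y = x + 1; reflecting its initial segment maps bad paths bijectively onto all paths to (7,9), of which there are C(16,9) = 11440.
Valid Dyck paths: 12870 - 11440.
(Check: C(16,8) - C(16,9) = C(16,8)/9, the Catalan number C_{8}.)

Final answer: C_{8} = 1430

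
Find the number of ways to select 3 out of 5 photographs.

C(5,3) = 5!/(3! x (5-3)!).

Final answer: C(5,3) = 10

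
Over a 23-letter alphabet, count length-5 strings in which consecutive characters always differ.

Let g(n) count such strings. g(1) = 23, and each valid string of length n-1 extends in 22 ways (any symbol but the last), so g(n) = 22 g(n-1).
Total: g(5) = 23 x 22^4.

Final answer: 23 x 22^{4} = 5387888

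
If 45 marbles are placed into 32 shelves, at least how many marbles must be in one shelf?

By the pigeonhole principle: ceiling(45/32).

Final answer: 2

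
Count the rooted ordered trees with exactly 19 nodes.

The structures are counted by the Catalan number C_n. Here n = 19 - 1 = 18.
C_n = C(2n,n) - C(2n,n+1), so C_{18} = C(36,18) - C(36,19) = 9075135300 - 8597496600.

Final answer: C_{18} = 477638700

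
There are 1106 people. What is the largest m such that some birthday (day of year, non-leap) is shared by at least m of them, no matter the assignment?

There are 365 possible values for birthday (day of year, non-leap). With 1106 people and 365 categories, by pigeonhole: ceiling(1106/365).

Final answer: 4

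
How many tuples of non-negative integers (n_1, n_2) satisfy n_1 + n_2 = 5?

Stars and bars with 5 stars and 1 bars:
C(5+2-1, 2-1) = C(6,1).

Final answer: C(6,1) = 6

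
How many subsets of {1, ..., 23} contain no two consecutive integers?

Let a(n) count such subsets of {1, ..., n}. Either n is excluded (a(n-1) ways) or n is included, forcing n-1 out (a(n-2) ways), so a(n) = a(n-1) + a(n-2) with a(1)=2, a(2)=3.
Iterating the recurrence: a(1)=2, a(2)=3, a(3)=5, a(4)=8, a(5)=13, a(6)=21, a(7)=34, a(8)=55, a(9)=89, a(10)=144, a(11)=233, a(12)=377, a(13)=610, a(14)=987, a(15)=1597, a(16)=2584, a(17)=4181, a(18)=6765, a(19)=10946, a(20)=17711, a(21)=28657, a(22)=46368, a(23)=75025.

Final answer: 75025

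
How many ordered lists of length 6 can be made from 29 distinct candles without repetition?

P(29,6) = 29!/(29-6)! = 29!/23!.

Final answer: P(29,6) = 342014400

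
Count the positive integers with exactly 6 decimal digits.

The leading digit cannot be 0 (9 options); the other 5 digits can be anything (10 options each).
Total: 9 x 10^5.

Final answer: 900000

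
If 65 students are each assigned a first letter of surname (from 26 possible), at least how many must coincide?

There are 26 possible values for first letter of surname. With 65 students and 26 categories, by pigeonhole: ceiling(65/26).

Final answer: 3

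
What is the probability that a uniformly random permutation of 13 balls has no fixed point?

Use the recurrence D(n) = (n-1)(D(n-1) + D(n-2)) with D(0)=1, D(1)=0.
Building up: D(2)=1, D(3)=2, D(4)=9, D(5)=44, D(6)=265, D(7)=1854, D(8)=14833, D(9)=133496, D(10)=1334961, D(11)=14684570, D(12)=176214841, D(13)=2290792932.
Total arrangements: 13! = 6227020800.
Probability = D(13)/13! = 63633137/172972800.

Final answer: D(13)/13! = 2290792932/6227020800 = 0.367879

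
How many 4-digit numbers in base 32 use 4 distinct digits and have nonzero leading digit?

The leading digit has 31 choices (anything but zero); the next has 31 (anything but the first), then 30, and so on, one fewer each time.
Total: 31 x 31 x 30 x 29.

Final answer: 836070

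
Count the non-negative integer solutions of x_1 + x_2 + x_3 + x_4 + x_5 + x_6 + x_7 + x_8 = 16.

Stars and bars with 16 stars and 7 bars:
C(16+8-1, 8-1) = C(23,7).

Final answer: C(23,7) = 245157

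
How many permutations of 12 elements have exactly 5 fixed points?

Choose which 5 elements are fixed: C(12,5) = 792.
Derange the remaining 7 using D(j) = (j-1)(D(j-1) + D(j-2)), D(0)=1, D(1)=0: D(2)=1, D(3)=2, D(4)=9, D(5)=44, D(6)=265, D(7)=1854.
Total: 792 x 1854.

Final answer: C(12,5) D(7) = 1468368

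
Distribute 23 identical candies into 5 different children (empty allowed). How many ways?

Stars and bars: C(n+k-1, k-1) = C(27,4).

Final answer: C(27,4) = 17550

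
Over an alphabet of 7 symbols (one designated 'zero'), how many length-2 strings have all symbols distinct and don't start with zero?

First digit: 6 (nonzero). Second: 6 (not first). Third: 5, etc.
Total: 6 x 6.

Final answer: 36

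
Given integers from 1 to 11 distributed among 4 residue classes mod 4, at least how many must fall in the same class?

By pigeonhole with 11 objects and 4 categories: ceiling(11/4).

Final answer: 3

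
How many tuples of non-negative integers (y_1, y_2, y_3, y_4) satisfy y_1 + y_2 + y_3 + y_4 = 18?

Stars and bars with 18 stars and 3 bars:
C(18+4-1, 4-1) = C(21,3).

Final answer: C(21,3) = 1330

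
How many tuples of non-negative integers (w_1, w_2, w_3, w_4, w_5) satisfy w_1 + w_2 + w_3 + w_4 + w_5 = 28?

Stars and bars with 28 stars and 4 bars:
C(28+5-1, 5-1) = C(32,4).

Final answer: C(32,4) = 35960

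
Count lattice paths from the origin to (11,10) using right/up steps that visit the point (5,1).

Paths (0,0)->(5,1): C(6,1) = 6.
Paths (5,1)->(11,10): C(15,9) = 5005.
By multiplication principle: 6 x 5005.

Final answer: 30030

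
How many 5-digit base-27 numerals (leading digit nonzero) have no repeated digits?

The leading digit has 26 choices (anything but zero); the next has 26 (anything but the first), then 25, and so on, one fewer each time.
Total: 26 x 26 x 25 x 24 x 23.

Final answer: 9328800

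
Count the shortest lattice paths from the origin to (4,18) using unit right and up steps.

Each path has 4 right steps and 18 up steps in some order (22 steps total).
Choose which 18 of the 22 steps are up: C(22,18).

Final answer: C(22,18) = 7315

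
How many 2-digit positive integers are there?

These are the integers in [10^1, 10^2), so the count is 10^2 - 10^1 = 9 x 10^1.

Final answer: 90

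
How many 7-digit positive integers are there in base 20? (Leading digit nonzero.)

Leading digit: 19 options (nonzero). Other 6 digit(s): 20 options each.
Total: 19 x 20^6.

Final answer: 1216000000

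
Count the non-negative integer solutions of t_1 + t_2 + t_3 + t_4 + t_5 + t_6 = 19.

Stars and bars with 19 stars and 5 bars:
C(19+6-1, 6-1) = C(24,5).

Final answer: C(24,5) = 42504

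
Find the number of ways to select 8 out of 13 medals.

C(13,8) = 13!/(8! x 5!).

Final answer: \binom{13}{8} = 1287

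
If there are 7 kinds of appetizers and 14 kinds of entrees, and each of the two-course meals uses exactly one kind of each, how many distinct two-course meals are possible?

By the multiplication principle: 7 x 14.

Final answer: 98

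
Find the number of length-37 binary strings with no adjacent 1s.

A valid string ends in 0 (append to any length-(n-1) valid string) or in 01 (append to any length-(n-2) valid string), so a(n) = a(n-1) + a(n-2) with a(1)=2, a(2)=3.
Iterating the recurrence: a(1)=2, a(2)=3, a(3)=5, a(4)=8, a(5)=13, a(6)=21, a(7)=34, a(8)=55, a(9)=89, a(10)=144, a(11)=233, a(12)=377, a(13)=610, a(14)=987, a(15)=1597, a(16)=2584, a(17)=4181, a(18)=6765, a(19)=10946, a(20)=17711, a(21)=28657, a(22)=46368, a(23)=75025, a(24)=121393, a(25)=196418, a(26)=317811, a(27)=514229, a(28)=832040, a(29)=1346269, a(30)=2178309, a(31)=3524578, a(32)=5702887, a(33)=9227465, a(34)=14930352, a(35)=24157817, a(36)=39088169, a(37)=63245986.

Final answer: 63245986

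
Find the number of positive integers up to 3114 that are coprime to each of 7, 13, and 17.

|div by 7|=444, |div by 13|=239, |div by 17|=183.
|div by 7&13|=34, |div by 7&17|=26, |div by 13&17|=14, |div by all|=2.
By inclusion-exclusion, divisible by at least one: 444+239+183-34-26-14+2 = 794.
Not divisible by any: 3114 - 794.

Final answer: 2320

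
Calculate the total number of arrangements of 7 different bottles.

The number of ways to arrange 7 distinct objects is 7!.

Final answer: 7! = 5040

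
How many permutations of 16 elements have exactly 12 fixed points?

Choose which 12 elements are fixed: C(16,12) = 1820.
Derange the remaining 4 using D(j) = (j-1)(D(j-1) + D(j-2)), D(0)=1, D(1)=0: D(2)=1, D(3)=2, D(4)=9.
Total: 1820 x 9.

Final answer: C(16,12) D(4) = 16380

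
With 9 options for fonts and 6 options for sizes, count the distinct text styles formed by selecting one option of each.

By the multiplication principle: 9 x 6.

Final answer: 54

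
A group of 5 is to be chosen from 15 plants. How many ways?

C(15,5) = 15!/(5! x (15-5)!).

Final answer: C(15,5) = 3003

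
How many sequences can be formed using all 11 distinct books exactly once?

The number of ways to arrange 11 distinct objects is 11!.

Final answer: 11! = 39916800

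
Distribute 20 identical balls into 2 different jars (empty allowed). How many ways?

Stars and bars: C(n+k-1, k-1) = C(21,1).

Final answer: C(21,1) = 21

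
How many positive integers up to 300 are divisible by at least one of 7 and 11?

Multiples of 7: 42. Multiples of 11: 27. Of both (lcm=77): 3.
By inclusion-exclusion: 42 + 27 - 3.

Final answer: 66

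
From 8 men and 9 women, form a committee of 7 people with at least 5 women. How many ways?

Sum over valid woman counts:
C(9,5)C(8,2) = 3528
C(9,6)C(8,1) = 672
C(9,7)C(8,0) = 36
Total: 3528 + 672 + 36.

Final answer: 4236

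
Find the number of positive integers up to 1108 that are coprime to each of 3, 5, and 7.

|div by 3|=369, |div by 5|=221, |div by 7|=158.
|div by 3&5|=73, |div by 3&7|=52, |div by 5&7|=31, |div by all|=10.
By inclusion-exclusion, divisible by at least one: 369+221+158-73-52-31+10 = 602.
Not divisible by any: 1108 - 602.

Final answer: 506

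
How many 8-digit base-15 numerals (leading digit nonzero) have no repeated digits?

The leading digit has 14 choices (anything but zero); the next has 14 (anything but the first), then 13, and so on, one fewer each time.
Total: 14 x 14 x 13 x 12 x 11 x 10 x 9 x 8.

Final answer: 242161920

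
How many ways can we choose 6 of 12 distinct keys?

C(12,6) = 12!/(6! x 6!).

Final answer: \binom{12}{6} = 924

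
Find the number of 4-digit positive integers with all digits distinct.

First digit: 9 (not 0). Second: 9 (not first). Third: 8, etc.
Total: 9 x 9 x 8 x 7.

Final answer: 4536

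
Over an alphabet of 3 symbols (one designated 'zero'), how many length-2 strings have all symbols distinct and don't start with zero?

First digit: 2 (nonzero). Second: 2 (not first). Third: 1, etc.
Total: 2 x 2.

Final answer: 4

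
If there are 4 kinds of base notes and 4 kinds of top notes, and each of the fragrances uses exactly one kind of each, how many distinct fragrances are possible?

By the multiplication principle: 4 x 4.

Final answer: 16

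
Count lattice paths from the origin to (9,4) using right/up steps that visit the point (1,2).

Paths (0,0)->(1,2): C(3,2) = 3.
Paths (1,2)->(9,4): C(10,2) = 45.
By multiplication principle: 3 x 45.

Final answer: 135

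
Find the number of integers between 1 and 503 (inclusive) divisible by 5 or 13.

Multiples of 5: 100. Multiples of 13: 38. Of both (lcm=65): 7.
By inclusion-exclusion: 100 + 38 - 7.

Final answer: 131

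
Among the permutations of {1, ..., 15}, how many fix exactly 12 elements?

Choose which 12 elements are fixed: C(15,12) = 455.
Derange the remaining 3 using D(j) = (j-1)(D(j-1) + D(j-2)), D(0)=1, D(1)=0: D(2)=1, D(3)=2.
Total: 455 x 2.

Final answer: C(15,12) D(3) = 910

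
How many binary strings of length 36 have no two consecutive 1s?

A valid string ends in 0 (append to any length-(n-1) valid string) or in 01 (append to any length-(n-2) valid string), so a(n) = a(n-1) + a(n-2) with a(1)=2, a(2)=3.
Iterating the recurrence: a(1)=2, a(2)=3, a(3)=5, a(4)=8, a(5)=13, a(6)=21, a(7)=34, a(8)=55, a(9)=89, a(10)=144, a(11)=233, a(12)=377, a(13)=610, a(14)=987, a(15)=1597, a(16)=2584, a(17)=4181, a(18)=6765, a(19)=10946, a(20)=17711, a(21)=28657, a(22)=46368, a(23)=75025, a(24)=121393, a(25)=196418, a(26)=317811, a(27)=514229, a(28)=832040, a(29)=1346269, a(30)=2178309, a(31)=3524578, a(32)=5702887, a(33)=9227465, a(34)=14930352, a(35)=24157817, a(36)=39088169.

Final answer: 39088169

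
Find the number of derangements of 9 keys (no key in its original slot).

Use the recurrence D(n) = (n-1)(D(n-1) + D(n-2)) with D(0)=1, D(1)=0.
D(2) = 1 x (0 + 1) = 1
D(3) = 2 x (1 + 0) = 2
D(4) = 3 x (2 + 1) = 9
D(5) = 4 x (9 + 2) = 44
D(6) = 5 x (44 + 9) = 265
D(7) = 6 x (265 + 44) = 1854
D(8) = 7 x (1854 + 265) = 14833
D(9) = 8 x (D(8) + D(7)) = 8 x (14833 + 1854)

Final answer: D(9) = 133496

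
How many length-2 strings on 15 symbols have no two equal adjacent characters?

First character: 15 choices. Each subsequent: 14 choices (must differ from the previous one).
Total: 15 x 14^1.

Final answer: 15 x 14^{1} = 210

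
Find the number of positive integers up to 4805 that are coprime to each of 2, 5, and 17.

|div by 2|=2402, |div by 5|=961, |div by 17|=282.
|div by 2&5|=480, |div by 2&17|=141, |div by 5&17|=56, |div by all|=28.
By inclusion-exclusion, divisible by at least one: 2402+961+282-480-141-56+28 = 2996.
Not divisible by any: 4805 - 2996.

Final answer: 1809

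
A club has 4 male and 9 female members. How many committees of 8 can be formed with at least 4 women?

Sum over valid woman counts:
C(9,4)C(4,4) = 126
C(9,5)C(4,3) = 504
C(9,6)C(4,2) = 504
C(9,7)C(4,1) = 144
C(9,8)C(4,0) = 9
Total: 126 + 504 + 504 + 144 + 9.

Final answer: 1287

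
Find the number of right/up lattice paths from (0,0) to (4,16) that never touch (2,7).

Total paths to (4,16): C(20,16) = 4845.
Paths through (2,7): C(9,7) x C(11,9) = 1980.
Avoiding (2,7): 4845 - 1980.

Final answer: 2865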